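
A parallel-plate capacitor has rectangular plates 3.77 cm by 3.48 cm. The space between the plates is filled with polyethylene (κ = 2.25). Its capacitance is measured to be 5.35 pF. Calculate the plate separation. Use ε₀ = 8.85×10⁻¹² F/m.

A = 3.77 × 3.48 cm² = 1.31×10⁻³ m².
d = κε₀A/C = 2.25 × 8.85×10⁻¹² × 1.31×10⁻³ / 5.35×10⁻¹² = 4.88×10⁻³ m.

4.88 mm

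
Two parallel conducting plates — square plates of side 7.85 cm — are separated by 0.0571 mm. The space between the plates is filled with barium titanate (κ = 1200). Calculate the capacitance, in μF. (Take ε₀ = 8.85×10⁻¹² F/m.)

A = (7.85 cm)² = 6.16×10⁻³ m².
C = κε₀A/d = 1200 × 8.85×10⁻¹² × 6.16×10⁻³ / 5.71×10⁻⁵ = 1.15×10⁻⁶ F.

C ≈ 1.15 μF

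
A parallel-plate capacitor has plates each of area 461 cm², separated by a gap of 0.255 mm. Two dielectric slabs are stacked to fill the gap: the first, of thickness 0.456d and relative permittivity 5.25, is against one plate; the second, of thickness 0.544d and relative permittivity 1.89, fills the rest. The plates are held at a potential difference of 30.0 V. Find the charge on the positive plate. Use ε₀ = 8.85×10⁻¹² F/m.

A = 461 cm² = 4.61×10⁻² m².
Stacked slabs ⇒ two capacitors in series, each with the full plate area.
C₁ = κ₁ε₀A/d₁ = 5.25 × 8.85×10⁻¹² × 4.61×10⁻² / 1.16×10⁻⁴ = 1.84×10⁻⁸ F.
C₂ = κ₂ε₀A/d₂ = 1.89 × 8.85×10⁻¹² × 4.61×10⁻² / 1.39×10⁻⁴ = 5.56×10⁻⁹ F.
C = (1/C₁ + 1/C₂)⁻¹ = 4.27×10⁻⁹ F.
Q = CV = 4.27×10⁻⁹ × 30.0 = 1.28×10⁻⁷ C.

Q ≈ 128 nC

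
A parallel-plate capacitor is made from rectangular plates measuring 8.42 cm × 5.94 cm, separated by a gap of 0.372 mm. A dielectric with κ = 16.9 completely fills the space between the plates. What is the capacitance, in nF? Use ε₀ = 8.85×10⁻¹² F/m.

C ≈ 2.01 nF

A = 8.42 × 5.94 cm² = 5.00×10⁻³ m².
C = κε₀A/d = 16.9 × 8.85×10⁻¹² × 5.00×10⁻³ / 3.72×10⁻⁴ = 2.01×10⁻⁹ F.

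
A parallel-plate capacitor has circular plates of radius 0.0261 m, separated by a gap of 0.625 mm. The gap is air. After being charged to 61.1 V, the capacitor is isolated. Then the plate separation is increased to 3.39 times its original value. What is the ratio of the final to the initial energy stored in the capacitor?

Isolated ⇒ Q is held fixed.
C₂ = 0.295 C₁ and U = Q²/(2C), so U₂/U₁ = C₁/C₂ = 3.39.

3.39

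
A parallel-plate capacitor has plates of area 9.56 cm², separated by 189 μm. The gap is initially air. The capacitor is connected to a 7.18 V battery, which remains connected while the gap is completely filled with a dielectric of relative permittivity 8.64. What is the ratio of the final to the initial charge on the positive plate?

8.64

Battery connected ⇒ V is held fixed.
C₂ = 8.64 C₁ and Q = CV, so Q₂/Q₁ = C₂/C₁ = 8.64.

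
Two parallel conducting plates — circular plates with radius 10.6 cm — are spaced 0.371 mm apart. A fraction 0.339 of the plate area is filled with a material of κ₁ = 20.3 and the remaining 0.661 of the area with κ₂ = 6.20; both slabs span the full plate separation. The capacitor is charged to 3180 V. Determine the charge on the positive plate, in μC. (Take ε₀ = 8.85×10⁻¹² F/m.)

29.4 μC

A = π(10.6 cm)² = 3.53×10⁻² m².
Side-by-side slabs ⇒ two capacitors in parallel, each spanning the full gap.
C₁ = κ₁ε₀A₁/d = 20.3 × 8.85×10⁻¹² × 1.20×10⁻² / 3.71×10⁻⁴ = 5.79×10⁻⁹ F.
C₂ = κ₂ε₀A₂/d = 6.20 × 8.85×10⁻¹² × 2.33×10⁻² / 3.71×10⁻⁴ = 3.45×10⁻⁹ F.
C = C₁ + C₂ = 9.25×10⁻⁹ F.
Q = CV = 9.25×10⁻⁹ × 3180 = 2.94×10⁻⁵ C.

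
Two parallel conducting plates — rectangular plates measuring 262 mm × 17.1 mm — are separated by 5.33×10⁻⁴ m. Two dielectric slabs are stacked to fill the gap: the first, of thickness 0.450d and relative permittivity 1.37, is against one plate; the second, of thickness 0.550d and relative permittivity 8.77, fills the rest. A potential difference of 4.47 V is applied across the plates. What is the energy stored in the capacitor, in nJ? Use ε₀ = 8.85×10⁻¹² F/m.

A = 262 × 17.1 mm² = 4.48×10⁻³ m².
Stacked slabs ⇒ two capacitors in series, each with the full plate area.
C₁ = κ₁ε₀A/d₁ = 1.37 × 8.85×10⁻¹² × 4.48×10⁻³ / 2.40×10⁻⁴ = 2.26×10⁻¹⁰ F.
C₂ = κ₂ε₀A/d₂ = 8.77 × 8.85×10⁻¹² × 4.48×10⁻³ / 2.93×10⁻⁴ = 1.19×10⁻⁹ F.
C = (1/C₁ + 1/C₂)⁻¹ = 1.90×10⁻¹⁰ F.
U = ½CV² = ½ × 1.90×10⁻¹⁰ × (4.47)² = 1.90×10⁻⁹ J.

1.90 nJ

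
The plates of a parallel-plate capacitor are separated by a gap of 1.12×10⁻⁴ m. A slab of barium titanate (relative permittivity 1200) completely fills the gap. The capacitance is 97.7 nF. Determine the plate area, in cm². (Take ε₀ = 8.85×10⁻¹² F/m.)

A = Cd/(κε₀) = 9.77×10⁻⁸ × 1.12×10⁻⁴ / (1200 × 8.85×10⁻¹²) = 1.03×10⁻³ m².

A ≈ 10.3 cm²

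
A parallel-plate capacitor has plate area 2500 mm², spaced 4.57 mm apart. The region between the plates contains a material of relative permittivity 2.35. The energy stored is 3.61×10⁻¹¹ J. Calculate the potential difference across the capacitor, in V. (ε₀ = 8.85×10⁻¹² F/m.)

A = 2500 mm² = 2.50×10⁻³ m².
C = κε₀A/d = 2.35 × 8.85×10⁻¹² × 2.50×10⁻³ / 4.57×10⁻³ = 1.14×10⁻¹¹ F.
V = √(2U/C) = √(2 × 3.61×10⁻¹¹ / 1.14×10⁻¹¹) = 2.52 V.

V ≈ 2.52 V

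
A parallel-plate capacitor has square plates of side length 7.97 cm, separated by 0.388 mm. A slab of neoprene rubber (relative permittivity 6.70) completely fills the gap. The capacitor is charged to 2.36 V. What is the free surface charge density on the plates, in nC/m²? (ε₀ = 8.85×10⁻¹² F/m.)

σ ≈ 361 nC/m²

A = (7.97 cm)² = 6.35×10⁻³ m².
C = κε₀A/d = 6.70 × 8.85×10⁻¹² × 6.35×10⁻³ / 3.88×10⁻⁴ = 9.71×10⁻¹⁰ F.
σ = Q/A = CV/A = 9.71×10⁻¹⁰ × 2.36 / 6.35×10⁻³ = 3.61×10⁻⁷ C/m².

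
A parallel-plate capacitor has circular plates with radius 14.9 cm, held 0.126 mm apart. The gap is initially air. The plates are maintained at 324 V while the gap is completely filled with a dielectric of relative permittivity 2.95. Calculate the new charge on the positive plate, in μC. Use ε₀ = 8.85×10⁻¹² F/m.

Q ≈ 4.68 μC

A = π(14.9 cm)² = 6.97×10⁻² m².
Initially C₁ = ε₀A/d = 8.85×10⁻¹² × 6.97×10⁻² / 1.26×10⁻⁴ = 4.90×10⁻⁹ F.
Q₁ = 1.59×10⁻⁶ C.
Battery connected ⇒ V is held fixed. C₂ = 2.95 C₁ and Q = CV, so Q₂/Q₁ = C₂/C₁ = 2.95.
Q₂ = 2.95 × 1.59×10⁻⁶ = 4.68×10⁻⁶ C.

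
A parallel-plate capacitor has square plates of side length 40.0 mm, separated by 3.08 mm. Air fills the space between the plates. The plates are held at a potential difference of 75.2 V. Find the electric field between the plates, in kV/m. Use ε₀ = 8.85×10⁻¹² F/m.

E ≈ 24.4 kV/m

E = V/d = 75.2 / 3.08×10⁻³ = 2.44×10⁴ V/m.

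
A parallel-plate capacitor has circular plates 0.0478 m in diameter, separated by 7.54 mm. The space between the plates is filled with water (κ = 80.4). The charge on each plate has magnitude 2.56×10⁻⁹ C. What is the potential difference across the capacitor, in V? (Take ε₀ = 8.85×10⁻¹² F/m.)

15.1 V

A = π(0.0478/2 m)² = 1.79×10⁻³ m².
C = κε₀A/d = 80.4 × 8.85×10⁻¹² × 1.79×10⁻³ / 7.54×10⁻³ = 1.69×10⁻¹⁰ F.
V = Q/C = 2.56×10⁻⁹ / 1.69×10⁻¹⁰ = 15.1 V.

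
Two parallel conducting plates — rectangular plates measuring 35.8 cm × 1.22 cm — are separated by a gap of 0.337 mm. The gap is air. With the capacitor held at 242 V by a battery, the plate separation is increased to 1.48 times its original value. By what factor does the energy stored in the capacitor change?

Battery connected ⇒ V is held fixed.
C₂ = 0.676 C₁ and U = ½CV², so U₂/U₁ = C₂/C₁ = 0.676.

U₂/U₁ ≈ 0.676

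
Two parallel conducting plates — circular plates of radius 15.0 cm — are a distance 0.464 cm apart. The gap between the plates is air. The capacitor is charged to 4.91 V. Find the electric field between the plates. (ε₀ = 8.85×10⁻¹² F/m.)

E = V/d = 4.91 / 4.64×10⁻³ = 1.06×10³ V/m.

1.06 kV/m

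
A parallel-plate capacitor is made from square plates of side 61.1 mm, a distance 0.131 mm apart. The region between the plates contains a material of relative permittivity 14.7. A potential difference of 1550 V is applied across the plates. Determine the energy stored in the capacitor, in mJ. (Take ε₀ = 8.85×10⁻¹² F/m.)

A = (61.1 mm)² = 3.73×10⁻³ m².
C = κε₀A/d = 14.7 × 8.85×10⁻¹² × 3.73×10⁻³ / 1.31×10⁻⁴ = 3.71×10⁻⁹ F.
U = ½CV² = ½ × 3.71×10⁻⁹ × (1550)² = 4.45×10⁻³ J.

U ≈ 4.45 mJ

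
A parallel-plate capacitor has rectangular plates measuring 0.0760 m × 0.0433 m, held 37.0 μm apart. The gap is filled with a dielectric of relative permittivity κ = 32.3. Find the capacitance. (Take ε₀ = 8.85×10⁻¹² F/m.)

A = 0.0760 × 0.0433 m² = 3.29×10⁻³ m².
C = κε₀A/d = 32.3 × 8.85×10⁻¹² × 3.29×10⁻³ / 3.70×10⁻⁵ = 2.54×10⁻⁸ F.

25.4 nF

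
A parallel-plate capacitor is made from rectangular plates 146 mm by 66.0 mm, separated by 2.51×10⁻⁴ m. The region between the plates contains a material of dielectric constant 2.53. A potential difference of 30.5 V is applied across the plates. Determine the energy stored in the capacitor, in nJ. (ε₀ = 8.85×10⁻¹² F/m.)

U ≈ 400 nJ

A = 146 × 66.0 mm² = 9.64×10⁻³ m².
C = κε₀A/d = 2.53 × 8.85×10⁻¹² × 9.64×10⁻³ / 2.51×10⁻⁴ = 8.60×10⁻¹⁰ F.
U = ½CV² = ½ × 8.60×10⁻¹⁰ × (30.5)² = 4.00×10⁻⁷ J.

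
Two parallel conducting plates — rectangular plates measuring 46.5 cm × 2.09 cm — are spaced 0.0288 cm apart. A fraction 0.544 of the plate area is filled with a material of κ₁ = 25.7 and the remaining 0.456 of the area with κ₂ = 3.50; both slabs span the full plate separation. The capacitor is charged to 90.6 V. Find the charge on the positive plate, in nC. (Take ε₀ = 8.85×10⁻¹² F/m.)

Q ≈ 421 nC

A = 46.5 × 2.09 cm² = 9.72×10⁻³ m².
Side-by-side slabs ⇒ two capacitors in parallel, each spanning the full gap.
C₁ = κ₁ε₀A₁/d = 25.7 × 8.85×10⁻¹² × 5.29×10⁻³ / 2.88×10⁻⁴ = 4.18×10⁻⁹ F.
C₂ = κ₂ε₀A₂/d = 3.50 × 8.85×10⁻¹² × 4.43×10⁻³ / 2.88×10⁻⁴ = 4.77×10⁻¹⁰ F.
C = C₁ + C₂ = 4.65×10⁻⁹ F.
Q = CV = 4.65×10⁻⁹ × 90.6 = 4.21×10⁻⁷ C.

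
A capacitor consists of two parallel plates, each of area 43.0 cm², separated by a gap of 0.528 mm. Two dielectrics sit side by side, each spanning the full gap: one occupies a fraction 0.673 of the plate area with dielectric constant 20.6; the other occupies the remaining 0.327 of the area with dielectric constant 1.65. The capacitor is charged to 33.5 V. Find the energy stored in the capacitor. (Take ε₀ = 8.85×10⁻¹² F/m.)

A = 43.0 cm² = 4.30×10⁻³ m².
Side-by-side slabs ⇒ two capacitors in parallel, each spanning the full gap.
C₁ = κ₁ε₀A₁/d = 20.6 × 8.85×10⁻¹² × 2.89×10⁻³ / 5.28×10⁻⁴ = 9.99×10⁻¹⁰ F.
C₂ = κ₂ε₀A₂/d = 1.65 × 8.85×10⁻¹² × 1.41×10⁻³ / 5.28×10⁻⁴ = 3.89×10⁻¹¹ F.
C = C₁ + C₂ = 1.04×10⁻⁹ F.
U = ½CV² = ½ × 1.04×10⁻⁹ × (33.5)² = 5.83×10⁻⁷ J.

0.583 μJ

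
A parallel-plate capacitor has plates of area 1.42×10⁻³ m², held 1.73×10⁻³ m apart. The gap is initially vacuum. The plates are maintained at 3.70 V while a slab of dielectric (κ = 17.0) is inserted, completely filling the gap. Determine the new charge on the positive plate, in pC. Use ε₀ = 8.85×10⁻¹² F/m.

Initially C₁ = ε₀A/d = 8.85×10⁻¹² × 1.42×10⁻³ / 1.73×10⁻³ = 7.26×10⁻¹² F.
Q₁ = 2.69×10⁻¹¹ C.
Battery connected ⇒ V is held fixed. C₂ = 17.0 C₁ and Q = CV, so Q₂/Q₁ = C₂/C₁ = 17.0.
Q₂ = 17.0 × 2.69×10⁻¹¹ = 4.57×10⁻¹⁰ C.

Q ≈ 457 pC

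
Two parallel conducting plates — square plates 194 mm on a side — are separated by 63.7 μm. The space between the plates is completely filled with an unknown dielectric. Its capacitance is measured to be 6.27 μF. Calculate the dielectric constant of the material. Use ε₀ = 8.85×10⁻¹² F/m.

κ ≈ 1199

A = (194 mm)² = 3.76×10⁻² m².
κ = Cd/(ε₀A) = 6.27×10⁻⁶ × 6.37×10⁻⁵ / (8.85×10⁻¹² × 3.76×10⁻²) = 1199.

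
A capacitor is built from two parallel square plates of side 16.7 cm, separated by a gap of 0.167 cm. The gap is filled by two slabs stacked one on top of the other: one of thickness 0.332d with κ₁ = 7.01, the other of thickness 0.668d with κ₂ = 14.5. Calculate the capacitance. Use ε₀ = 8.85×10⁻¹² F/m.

A = (16.7 cm)² = 2.79×10⁻² m².
Stacked slabs ⇒ two capacitors in series, each with the full plate area.
C₁ = κ₁ε₀A/d₁ = 7.01 × 8.85×10⁻¹² × 2.79×10⁻² / 5.54×10⁻⁴ = 3.12×10⁻⁹ F.
C₂ = κ₂ε₀A/d₂ = 14.5 × 8.85×10⁻¹² × 2.79×10⁻² / 1.12×10⁻³ = 3.21×10⁻⁹ F.
C = (1/C₁ + 1/C₂)⁻¹ = 1.58×10⁻⁹ F.

C ≈ 1.58 nF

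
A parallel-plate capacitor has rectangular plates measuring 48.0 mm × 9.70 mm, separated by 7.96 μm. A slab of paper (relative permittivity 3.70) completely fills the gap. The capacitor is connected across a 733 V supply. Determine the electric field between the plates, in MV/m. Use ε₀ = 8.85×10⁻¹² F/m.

E = V/d = 733 / 7.96×10⁻⁶ = 9.21×10⁷ V/m.

92.1 MV/m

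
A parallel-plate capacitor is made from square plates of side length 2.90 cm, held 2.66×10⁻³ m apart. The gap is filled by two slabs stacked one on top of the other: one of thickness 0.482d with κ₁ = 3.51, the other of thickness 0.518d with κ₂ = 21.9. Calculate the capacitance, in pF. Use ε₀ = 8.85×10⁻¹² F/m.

C ≈ 17.4 pF

A = (2.90 cm)² = 8.41×10⁻⁴ m².
Stacked slabs ⇒ two capacitors in series, each with the full plate area.
C₁ = κ₁ε₀A/d₁ = 3.51 × 8.85×10⁻¹² × 8.41×10⁻⁴ / 1.28×10⁻³ = 2.04×10⁻¹¹ F.
C₂ = κ₂ε₀A/d₂ = 21.9 × 8.85×10⁻¹² × 8.41×10⁻⁴ / 1.38×10⁻³ = 1.18×10⁻¹⁰ F.
C = (1/C₁ + 1/C₂)⁻¹ = 1.74×10⁻¹¹ F.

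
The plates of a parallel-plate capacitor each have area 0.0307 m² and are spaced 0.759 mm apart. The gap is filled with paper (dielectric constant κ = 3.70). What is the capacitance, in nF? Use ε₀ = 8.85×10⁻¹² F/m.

1.32 nF

C = κε₀A/d = 3.70 × 8.85×10⁻¹² × 3.07×10⁻² / 7.59×10⁻⁴ = 1.32×10⁻⁹ F.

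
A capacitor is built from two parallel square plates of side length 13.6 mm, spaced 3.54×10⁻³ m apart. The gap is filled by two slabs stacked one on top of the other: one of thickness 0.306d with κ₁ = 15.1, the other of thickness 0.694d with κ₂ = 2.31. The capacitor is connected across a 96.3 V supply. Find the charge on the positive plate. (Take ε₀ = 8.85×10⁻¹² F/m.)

A = (13.6 mm)² = 1.85×10⁻⁴ m².
Stacked slabs ⇒ two capacitors in series, each with the full plate area.
C₁ = κ₁ε₀A/d₁ = 15.1 × 8.85×10⁻¹² × 1.85×10⁻⁴ / 1.08×10⁻³ = 2.28×10⁻¹¹ F.
C₂ = κ₂ε₀A/d₂ = 2.31 × 8.85×10⁻¹² × 1.85×10⁻⁴ / 2.46×10⁻³ = 1.54×10⁻¹² F.
C = (1/C₁ + 1/C₂)⁻¹ = 1.44×10⁻¹² F.
Q = CV = 1.44×10⁻¹² × 96.3 = 1.39×10⁻¹⁰ C.

139 pC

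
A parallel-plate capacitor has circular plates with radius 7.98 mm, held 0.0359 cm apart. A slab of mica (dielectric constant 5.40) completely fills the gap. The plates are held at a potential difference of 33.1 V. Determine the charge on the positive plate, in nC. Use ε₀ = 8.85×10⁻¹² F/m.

Q ≈ 0.882 nC

A = π(7.98 mm)² = 2.00×10⁻⁴ m².
C = κε₀A/d = 5.40 × 8.85×10⁻¹² × 2.00×10⁻⁴ / 3.59×10⁻⁴ = 2.66×10⁻¹¹ F.
Q = CV = 2.66×10⁻¹¹ × 33.1 = 8.82×10⁻¹⁰ C.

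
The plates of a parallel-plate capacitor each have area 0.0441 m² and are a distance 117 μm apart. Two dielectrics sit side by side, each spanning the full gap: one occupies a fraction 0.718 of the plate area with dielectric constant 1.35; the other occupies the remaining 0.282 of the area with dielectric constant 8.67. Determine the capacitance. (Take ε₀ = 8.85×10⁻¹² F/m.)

Side-by-side slabs ⇒ two capacitors in parallel, each spanning the full gap.
C₁ = κ₁ε₀A₁/d = 1.35 × 8.85×10⁻¹² × 3.17×10⁻² / 1.17×10⁻⁴ = 3.23×10⁻⁹ F.
C₂ = κ₂ε₀A₂/d = 8.67 × 8.85×10⁻¹² × 1.24×10⁻² / 1.17×10⁻⁴ = 8.16×10⁻⁹ F.
C = C₁ + C₂ = 1.14×10⁻⁸ F.

C ≈ 11.4 nF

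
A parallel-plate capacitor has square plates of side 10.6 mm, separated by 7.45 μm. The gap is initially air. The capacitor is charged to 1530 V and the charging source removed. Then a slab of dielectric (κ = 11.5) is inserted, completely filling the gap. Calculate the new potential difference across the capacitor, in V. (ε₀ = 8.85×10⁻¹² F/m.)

V ≈ 133 V

A = (10.6 mm)² = 1.12×10⁻⁴ m².
Initially C₁ = ε₀A/d = 8.85×10⁻¹² × 1.12×10⁻⁴ / 7.45×10⁻⁶ = 1.33×10⁻¹⁰ F.
V₁ = 1.53×10³ V.
Isolated ⇒ Q is held fixed. C₂ = 11.5 C₁ and V = Q/C, so V₂/V₁ = C₁/C₂ = 0.0870.
V₂ = 0.0870 × 1.53×10³ = 1.33×10² V.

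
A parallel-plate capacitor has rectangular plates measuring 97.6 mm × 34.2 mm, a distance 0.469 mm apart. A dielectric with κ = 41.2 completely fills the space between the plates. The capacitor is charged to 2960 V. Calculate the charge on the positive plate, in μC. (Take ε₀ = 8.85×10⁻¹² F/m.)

Q ≈ 7.68 μC

A = 97.6 × 34.2 mm² = 3.34×10⁻³ m².
C = κε₀A/d = 41.2 × 8.85×10⁻¹² × 3.34×10⁻³ / 4.69×10⁻⁴ = 2.60×10⁻⁹ F.
Q = CV = 2.60×10⁻⁹ × 2960 = 7.68×10⁻⁶ C.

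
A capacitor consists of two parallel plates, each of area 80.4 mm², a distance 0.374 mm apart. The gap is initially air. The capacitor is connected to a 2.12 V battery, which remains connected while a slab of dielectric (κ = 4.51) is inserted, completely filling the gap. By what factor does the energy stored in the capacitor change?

4.51

Battery connected ⇒ V is held fixed.
C₂ = 4.51 C₁ and U = ½CV², so U₂/U₁ = C₂/C₁ = 4.51.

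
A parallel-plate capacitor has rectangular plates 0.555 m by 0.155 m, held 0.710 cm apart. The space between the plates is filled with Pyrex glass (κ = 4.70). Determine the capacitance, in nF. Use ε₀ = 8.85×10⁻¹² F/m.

C ≈ 0.504 nF

A = 0.555 × 0.155 m² = 8.60×10⁻² m².
C = κε₀A/d = 4.70 × 8.85×10⁻¹² × 8.60×10⁻² / 7.10×10⁻³ = 5.04×10⁻¹⁰ F.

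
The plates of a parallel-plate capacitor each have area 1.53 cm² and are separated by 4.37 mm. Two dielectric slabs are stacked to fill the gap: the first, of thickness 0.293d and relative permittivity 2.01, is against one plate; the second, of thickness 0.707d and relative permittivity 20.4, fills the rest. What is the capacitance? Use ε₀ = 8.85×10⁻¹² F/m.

A = 1.53 cm² = 1.53×10⁻⁴ m².
Stacked slabs ⇒ two capacitors in series, each with the full plate area.
C₁ = κ₁ε₀A/d₁ = 2.01 × 8.85×10⁻¹² × 1.53×10⁻⁴ / 1.28×10⁻³ = 2.13×10⁻¹² F.
C₂ = κ₂ε₀A/d₂ = 20.4 × 8.85×10⁻¹² × 1.53×10⁻⁴ / 3.09×10⁻³ = 8.94×10⁻¹² F.
C = (1/C₁ + 1/C₂)⁻¹ = 1.72×10⁻¹² F.

C ≈ 1.72 pF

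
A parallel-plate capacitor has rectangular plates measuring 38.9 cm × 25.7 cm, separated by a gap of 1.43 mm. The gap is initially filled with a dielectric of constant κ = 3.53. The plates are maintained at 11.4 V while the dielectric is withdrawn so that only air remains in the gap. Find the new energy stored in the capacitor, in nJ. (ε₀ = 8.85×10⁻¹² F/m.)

A = 38.9 × 25.7 cm² = 10.00×10⁻² m².
Initially C₁ = κε₀A/d = 3.53 × 8.85×10⁻¹² × 10.00×10⁻² / 1.43×10⁻³ = 2.18×10⁻⁹ F.
U₁ = 1.42×10⁻⁷ J.
Battery connected ⇒ V is held fixed. C₂ = 0.283 C₁ and U = ½CV², so U₂/U₁ = C₂/C₁ = 0.283.
U₂ = 0.283 × 1.42×10⁻⁷ = 4.02×10⁻⁸ J.

40.2 nJ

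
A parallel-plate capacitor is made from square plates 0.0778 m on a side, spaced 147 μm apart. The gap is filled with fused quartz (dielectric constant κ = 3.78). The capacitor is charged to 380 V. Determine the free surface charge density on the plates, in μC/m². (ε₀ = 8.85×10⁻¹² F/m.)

A = (0.0778 m)² = 6.05×10⁻³ m².
C = κε₀A/d = 3.78 × 8.85×10⁻¹² × 6.05×10⁻³ / 1.47×10⁻⁴ = 1.38×10⁻⁹ F.
σ = Q/A = CV/A = 1.38×10⁻⁹ × 380 / 6.05×10⁻³ = 8.65×10⁻⁵ C/m².

86.5 μC/m²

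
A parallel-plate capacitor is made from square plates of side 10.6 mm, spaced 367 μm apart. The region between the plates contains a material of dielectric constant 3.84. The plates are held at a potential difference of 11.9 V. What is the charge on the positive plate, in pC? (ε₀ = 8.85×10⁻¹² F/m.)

124 pC

A = (10.6 mm)² = 1.12×10⁻⁴ m².
C = κε₀A/d = 3.84 × 8.85×10⁻¹² × 1.12×10⁻⁴ / 3.67×10⁻⁴ = 1.04×10⁻¹¹ F.
Q = CV = 1.04×10⁻¹¹ × 11.9 = 1.24×10⁻¹⁰ C.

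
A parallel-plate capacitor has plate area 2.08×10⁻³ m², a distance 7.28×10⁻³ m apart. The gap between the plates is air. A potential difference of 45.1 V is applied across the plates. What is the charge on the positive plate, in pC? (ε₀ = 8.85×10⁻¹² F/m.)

Q ≈ 114 pC

C = ε₀A/d = 8.85×10⁻¹² × 2.08×10⁻³ / 7.28×10⁻³ = 2.53×10⁻¹² F.
Q = CV = 2.53×10⁻¹² × 45.1 = 1.14×10⁻¹⁰ C.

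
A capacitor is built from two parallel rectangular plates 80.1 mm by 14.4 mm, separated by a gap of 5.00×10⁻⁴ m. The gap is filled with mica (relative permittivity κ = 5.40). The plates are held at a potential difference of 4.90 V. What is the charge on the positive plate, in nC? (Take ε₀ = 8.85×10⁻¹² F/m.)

0.540 nC

A = 80.1 × 14.4 mm² = 1.15×10⁻³ m².
C = κε₀A/d = 5.40 × 8.85×10⁻¹² × 1.15×10⁻³ / 5.00×10⁻⁴ = 1.10×10⁻¹⁰ F.
Q = CV = 1.10×10⁻¹⁰ × 4.90 = 5.40×10⁻¹⁰ C.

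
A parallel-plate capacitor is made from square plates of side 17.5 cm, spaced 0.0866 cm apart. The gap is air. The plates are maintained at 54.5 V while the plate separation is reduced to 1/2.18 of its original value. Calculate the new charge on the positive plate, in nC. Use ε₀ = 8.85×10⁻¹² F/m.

37.2 nC

A = (17.5 cm)² = 3.06×10⁻² m².
Initially C₁ = ε₀A/d = 8.85×10⁻¹² × 3.06×10⁻² / 8.66×10⁻⁴ = 3.13×10⁻¹⁰ F.
Q₁ = 1.71×10⁻⁸ C.
Battery connected ⇒ V is held fixed. C₂ = 2.18 C₁ and Q = CV, so Q₂/Q₁ = C₂/C₁ = 2.18.
Q₂ = 2.18 × 1.71×10⁻⁸ = 3.72×10⁻⁸ C.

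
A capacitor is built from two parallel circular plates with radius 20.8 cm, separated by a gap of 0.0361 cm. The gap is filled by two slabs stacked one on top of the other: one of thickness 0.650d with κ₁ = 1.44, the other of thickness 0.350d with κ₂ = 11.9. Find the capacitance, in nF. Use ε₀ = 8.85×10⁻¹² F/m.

A = π(20.8 cm)² = 0.136 m².
Stacked slabs ⇒ two capacitors in series, each with the full plate area.
C₁ = κ₁ε₀A/d₁ = 1.44 × 8.85×10⁻¹² × 0.136 / 2.35×10⁻⁴ = 7.38×10⁻⁹ F.
C₂ = κ₂ε₀A/d₂ = 11.9 × 8.85×10⁻¹² × 0.136 / 1.26×10⁻⁴ = 1.13×10⁻⁷ F.
C = (1/C₁ + 1/C₂)⁻¹ = 6.93×10⁻⁹ F.

C ≈ 6.93 nF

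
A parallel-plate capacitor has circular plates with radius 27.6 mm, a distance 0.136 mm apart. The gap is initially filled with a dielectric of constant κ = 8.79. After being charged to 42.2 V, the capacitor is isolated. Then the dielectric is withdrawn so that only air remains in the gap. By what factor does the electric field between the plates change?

E₂/E₁ ≈ 8.79

Isolated ⇒ Q is held fixed.
V₂ = Q/C₂ = V₁/0.114; E = V/d, so E₂/E₁ = (V₂/V₁)(d₁/d₂) = 8.79.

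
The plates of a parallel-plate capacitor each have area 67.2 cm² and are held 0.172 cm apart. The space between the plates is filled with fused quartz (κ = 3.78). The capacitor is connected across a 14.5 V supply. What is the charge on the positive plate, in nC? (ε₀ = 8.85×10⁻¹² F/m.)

Q ≈ 1.90 nC

A = 67.2 cm² = 6.72×10⁻³ m².
C = κε₀A/d = 3.78 × 8.85×10⁻¹² × 6.72×10⁻³ / 1.72×10⁻³ = 1.31×10⁻¹⁰ F.
Q = CV = 1.31×10⁻¹⁰ × 14.5 = 1.90×10⁻⁹ C.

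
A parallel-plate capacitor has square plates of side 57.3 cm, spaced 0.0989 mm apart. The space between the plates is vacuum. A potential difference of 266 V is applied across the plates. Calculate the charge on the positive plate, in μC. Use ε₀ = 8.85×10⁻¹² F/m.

Q ≈ 7.82 μC

A = (57.3 cm)² = 0.328 m².
C = ε₀A/d = 8.85×10⁻¹² × 0.328 / 9.89×10⁻⁵ = 2.94×10⁻⁸ F.
Q = CV = 2.94×10⁻⁸ × 266 = 7.82×10⁻⁶ C.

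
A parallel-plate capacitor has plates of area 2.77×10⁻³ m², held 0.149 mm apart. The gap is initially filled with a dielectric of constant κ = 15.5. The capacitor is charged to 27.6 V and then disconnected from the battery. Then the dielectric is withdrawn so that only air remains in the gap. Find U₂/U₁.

Isolated ⇒ Q is held fixed.
C₂ = 0.0645 C₁ and U = Q²/(2C), so U₂/U₁ = C₁/C₂ = 15.5.

U₂/U₁ ≈ 15.5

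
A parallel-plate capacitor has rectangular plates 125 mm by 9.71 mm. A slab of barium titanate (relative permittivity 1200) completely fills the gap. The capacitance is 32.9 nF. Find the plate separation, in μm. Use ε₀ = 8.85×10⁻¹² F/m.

A = 125 × 9.71 mm² = 1.21×10⁻³ m².
d = κε₀A/C = 1200 × 8.85×10⁻¹² × 1.21×10⁻³ / 3.29×10⁻⁸ = 3.92×10⁻⁴ m.

392 μm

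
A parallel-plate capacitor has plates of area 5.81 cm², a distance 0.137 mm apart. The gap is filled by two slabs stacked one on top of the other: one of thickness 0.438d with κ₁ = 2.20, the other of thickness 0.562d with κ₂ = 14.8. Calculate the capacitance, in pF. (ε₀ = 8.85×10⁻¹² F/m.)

C ≈ 158 pF

A = 5.81 cm² = 5.81×10⁻⁴ m².
Stacked slabs ⇒ two capacitors in series, each with the full plate area.
C₁ = κ₁ε₀A/d₁ = 2.20 × 8.85×10⁻¹² × 5.81×10⁻⁴ / 6.00×10⁻⁵ = 1.89×10⁻¹⁰ F.
C₂ = κ₂ε₀A/d₂ = 14.8 × 8.85×10⁻¹² × 5.81×10⁻⁴ / 7.70×10⁻⁵ = 9.88×10⁻¹⁰ F.
C = (1/C₁ + 1/C₂)⁻¹ = 1.58×10⁻¹⁰ F.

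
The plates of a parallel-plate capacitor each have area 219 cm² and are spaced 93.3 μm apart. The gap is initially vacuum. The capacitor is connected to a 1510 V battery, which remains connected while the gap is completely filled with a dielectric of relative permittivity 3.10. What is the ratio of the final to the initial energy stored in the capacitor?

Battery connected ⇒ V is held fixed.
C₂ = 3.10 C₁ and U = ½CV², so U₂/U₁ = C₂/C₁ = 3.10.

U₂/U₁ ≈ 3.10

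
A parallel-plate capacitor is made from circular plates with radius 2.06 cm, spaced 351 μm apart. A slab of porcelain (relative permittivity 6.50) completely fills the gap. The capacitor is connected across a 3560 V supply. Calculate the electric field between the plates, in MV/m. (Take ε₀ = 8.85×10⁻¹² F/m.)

10.1 MV/m

E = V/d = 3560 / 3.51×10⁻⁴ = 1.01×10⁷ V/m.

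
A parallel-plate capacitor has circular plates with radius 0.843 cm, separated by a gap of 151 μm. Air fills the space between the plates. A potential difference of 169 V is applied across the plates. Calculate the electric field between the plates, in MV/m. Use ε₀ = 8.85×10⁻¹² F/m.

1.12 MV/m

E = V/d = 169 / 1.51×10⁻⁴ = 1.12×10⁶ V/m.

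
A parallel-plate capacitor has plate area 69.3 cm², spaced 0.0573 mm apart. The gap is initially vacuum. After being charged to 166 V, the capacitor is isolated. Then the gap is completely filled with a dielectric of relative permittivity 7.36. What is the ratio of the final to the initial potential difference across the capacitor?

V₂/V₁ ≈ 0.136

Isolated ⇒ Q is held fixed.
C₂ = 7.36 C₁ and V = Q/C, so V₂/V₁ = C₁/C₂ = 0.136.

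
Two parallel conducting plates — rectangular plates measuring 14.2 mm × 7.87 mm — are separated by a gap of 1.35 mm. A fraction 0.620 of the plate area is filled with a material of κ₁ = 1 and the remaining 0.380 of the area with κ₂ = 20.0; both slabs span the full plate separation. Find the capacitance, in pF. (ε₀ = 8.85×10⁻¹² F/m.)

6.02 pF

A = 14.2 × 7.87 mm² = 1.12×10⁻⁴ m².
Side-by-side slabs ⇒ two capacitors in parallel, each spanning the full gap.
C₁ = κ₁ε₀A₁/d = 1.00 × 8.85×10⁻¹² × 6.93×10⁻⁵ / 1.35×10⁻³ = 4.54×10⁻¹³ F.
C₂ = κ₂ε₀A₂/d = 20.0 × 8.85×10⁻¹² × 4.25×10⁻⁵ / 1.35×10⁻³ = 5.57×10⁻¹² F.
C = C₁ + C₂ = 6.02×10⁻¹² F.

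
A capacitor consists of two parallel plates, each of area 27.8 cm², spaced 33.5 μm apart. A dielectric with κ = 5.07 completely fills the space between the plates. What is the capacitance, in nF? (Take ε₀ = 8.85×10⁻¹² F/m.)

C ≈ 3.72 nF

A = 27.8 cm² = 2.78×10⁻³ m².
C = κε₀A/d = 5.07 × 8.85×10⁻¹² × 2.78×10⁻³ / 3.35×10⁻⁵ = 3.72×10⁻⁹ F.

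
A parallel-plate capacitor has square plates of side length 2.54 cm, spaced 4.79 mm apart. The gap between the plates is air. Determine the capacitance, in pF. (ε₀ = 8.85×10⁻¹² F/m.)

A = (2.54 cm)² = 6.45×10⁻⁴ m².
C = ε₀A/d = 8.85×10⁻¹² × 6.45×10⁻⁴ / 4.79×10⁻³ = 1.19×10⁻¹² F.

1.19 pF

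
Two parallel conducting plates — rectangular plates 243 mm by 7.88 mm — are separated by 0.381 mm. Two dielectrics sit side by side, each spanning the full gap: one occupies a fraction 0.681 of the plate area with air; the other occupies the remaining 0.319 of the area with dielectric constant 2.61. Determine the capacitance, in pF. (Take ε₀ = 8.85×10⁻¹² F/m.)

A = 243 × 7.88 mm² = 1.91×10⁻³ m².
Side-by-side slabs ⇒ two capacitors in parallel, each spanning the full gap.
C₁ = κ₁ε₀A₁/d = 1.00 × 8.85×10⁻¹² × 1.30×10⁻³ / 3.81×10⁻⁴ = 3.03×10⁻¹¹ F.
C₂ = κ₂ε₀A₂/d = 2.61 × 8.85×10⁻¹² × 6.11×10⁻⁴ / 3.81×10⁻⁴ = 3.70×10⁻¹¹ F.
C = C₁ + C₂ = 6.73×10⁻¹¹ F.

67.3 pF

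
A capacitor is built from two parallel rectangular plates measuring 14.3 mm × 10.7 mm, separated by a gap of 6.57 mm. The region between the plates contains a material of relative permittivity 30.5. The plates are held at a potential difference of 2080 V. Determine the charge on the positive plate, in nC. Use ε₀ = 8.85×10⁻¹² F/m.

A = 14.3 × 10.7 mm² = 1.53×10⁻⁴ m².
C = κε₀A/d = 30.5 × 8.85×10⁻¹² × 1.53×10⁻⁴ / 6.57×10⁻³ = 6.29×10⁻¹² F.
Q = CV = 6.29×10⁻¹² × 2080 = 1.31×10⁻⁸ C.

Q ≈ 13.1 nC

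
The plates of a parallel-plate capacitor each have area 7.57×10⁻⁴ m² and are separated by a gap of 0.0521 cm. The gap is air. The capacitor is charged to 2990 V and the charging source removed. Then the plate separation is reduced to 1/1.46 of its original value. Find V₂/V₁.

0.685

Isolated ⇒ Q is held fixed.
C₂ = 1.46 C₁ and V = Q/C, so V₂/V₁ = C₁/C₂ = 0.685.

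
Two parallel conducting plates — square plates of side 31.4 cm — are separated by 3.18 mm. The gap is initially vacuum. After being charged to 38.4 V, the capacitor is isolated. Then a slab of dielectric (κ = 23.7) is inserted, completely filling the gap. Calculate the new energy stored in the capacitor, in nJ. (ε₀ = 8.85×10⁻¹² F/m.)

A = (31.4 cm)² = 9.86×10⁻² m².
Initially C₁ = ε₀A/d = 8.85×10⁻¹² × 9.86×10⁻² / 3.18×10⁻³ = 2.74×10⁻¹⁰ F.
U₁ = 2.02×10⁻⁷ J.
Isolated ⇒ Q is held fixed. C₂ = 23.7 C₁ and U = Q²/(2C), so U₂/U₁ = C₁/C₂ = 0.0422.
U₂ = 0.0422 × 2.02×10⁻⁷ = 8.54×10⁻⁹ J.

U ≈ 8.54 nJ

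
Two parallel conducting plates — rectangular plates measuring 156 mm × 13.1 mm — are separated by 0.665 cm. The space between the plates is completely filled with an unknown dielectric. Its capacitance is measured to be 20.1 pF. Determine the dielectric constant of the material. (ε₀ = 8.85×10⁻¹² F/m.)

κ ≈ 7.39

A = 156 × 13.1 mm² = 2.04×10⁻³ m².
κ = Cd/(ε₀A) = 2.01×10⁻¹¹ × 6.65×10⁻³ / (8.85×10⁻¹² × 2.04×10⁻³) = 7.39.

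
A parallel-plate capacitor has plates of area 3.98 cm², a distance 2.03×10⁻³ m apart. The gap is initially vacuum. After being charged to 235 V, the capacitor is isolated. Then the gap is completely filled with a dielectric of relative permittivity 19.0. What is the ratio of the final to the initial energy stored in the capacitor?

Isolated ⇒ Q is held fixed.
C₂ = 19.0 C₁ and U = Q²/(2C), so U₂/U₁ = C₁/C₂ = 0.0526.

0.0526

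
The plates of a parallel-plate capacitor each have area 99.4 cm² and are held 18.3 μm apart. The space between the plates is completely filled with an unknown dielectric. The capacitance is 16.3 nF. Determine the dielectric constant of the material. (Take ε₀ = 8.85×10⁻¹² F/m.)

κ ≈ 3.39

A = 99.4 cm² = 9.94×10⁻³ m².
κ = Cd/(ε₀A) = 1.63×10⁻⁸ × 1.83×10⁻⁵ / (8.85×10⁻¹² × 9.94×10⁻³) = 3.39.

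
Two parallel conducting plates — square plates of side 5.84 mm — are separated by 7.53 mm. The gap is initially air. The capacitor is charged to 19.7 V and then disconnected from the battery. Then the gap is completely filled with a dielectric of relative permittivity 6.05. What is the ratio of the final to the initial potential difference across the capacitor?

Isolated ⇒ Q is held fixed.
C₂ = 6.05 C₁ and V = Q/C, so V₂/V₁ = C₁/C₂ = 0.165.

0.165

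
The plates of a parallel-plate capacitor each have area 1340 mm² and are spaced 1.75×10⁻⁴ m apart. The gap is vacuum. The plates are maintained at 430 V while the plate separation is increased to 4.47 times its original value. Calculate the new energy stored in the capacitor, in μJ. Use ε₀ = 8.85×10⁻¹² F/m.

A = 1340 mm² = 1.34×10⁻³ m².
Initially C₁ = ε₀A/d = 8.85×10⁻¹² × 1.34×10⁻³ / 1.75×10⁻⁴ = 6.78×10⁻¹¹ F.
U₁ = 6.26×10⁻⁶ J.
Battery connected ⇒ V is held fixed. C₂ = 0.224 C₁ and U = ½CV², so U₂/U₁ = C₂/C₁ = 0.224.
U₂ = 0.224 × 6.26×10⁻⁶ = 1.40×10⁻⁶ J.

1.40 μJ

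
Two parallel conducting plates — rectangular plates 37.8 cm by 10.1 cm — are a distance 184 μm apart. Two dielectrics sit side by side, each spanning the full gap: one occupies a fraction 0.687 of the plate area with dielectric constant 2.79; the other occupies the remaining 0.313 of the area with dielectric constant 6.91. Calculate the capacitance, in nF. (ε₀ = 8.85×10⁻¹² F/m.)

7.49 nF

A = 37.8 × 10.1 cm² = 3.82×10⁻² m².
Side-by-side slabs ⇒ two capacitors in parallel, each spanning the full gap.
C₁ = κ₁ε₀A₁/d = 2.79 × 8.85×10⁻¹² × 2.62×10⁻² / 1.84×10⁻⁴ = 3.52×10⁻⁹ F.
C₂ = κ₂ε₀A₂/d = 6.91 × 8.85×10⁻¹² × 1.19×10⁻² / 1.84×10⁻⁴ = 3.97×10⁻⁹ F.
C = C₁ + C₂ = 7.49×10⁻⁹ F.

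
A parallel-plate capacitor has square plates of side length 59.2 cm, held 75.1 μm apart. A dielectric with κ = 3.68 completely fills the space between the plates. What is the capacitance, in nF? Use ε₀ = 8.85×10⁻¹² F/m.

C ≈ 152 nF

A = (59.2 cm)² = 0.350 m².
C = κε₀A/d = 3.68 × 8.85×10⁻¹² × 0.350 / 7.51×10⁻⁵ = 1.52×10⁻⁷ F.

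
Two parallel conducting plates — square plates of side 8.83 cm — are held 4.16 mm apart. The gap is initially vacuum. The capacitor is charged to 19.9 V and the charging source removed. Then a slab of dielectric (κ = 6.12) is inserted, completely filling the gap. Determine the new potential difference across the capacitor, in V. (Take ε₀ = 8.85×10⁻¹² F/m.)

V ≈ 3.25 V

A = (8.83 cm)² = 7.80×10⁻³ m².
Initially C₁ = ε₀A/d = 8.85×10⁻¹² × 7.80×10⁻³ / 4.16×10⁻³ = 1.66×10⁻¹¹ F.
V₁ = 19.9 V.
Isolated ⇒ Q is held fixed. C₂ = 6.12 C₁ and V = Q/C, so V₂/V₁ = C₁/C₂ = 0.163.
V₂ = 0.163 × 19.9 = 3.25 V.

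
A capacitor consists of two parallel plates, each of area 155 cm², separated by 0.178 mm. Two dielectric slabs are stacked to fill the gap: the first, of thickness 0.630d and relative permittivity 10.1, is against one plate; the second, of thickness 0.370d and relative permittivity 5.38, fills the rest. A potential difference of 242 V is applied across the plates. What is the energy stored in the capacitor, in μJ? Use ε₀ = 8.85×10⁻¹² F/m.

172 μJ

A = 155 cm² = 1.55×10⁻² m².
Stacked slabs ⇒ two capacitors in series, each with the full plate area.
C₁ = κ₁ε₀A/d₁ = 10.1 × 8.85×10⁻¹² × 1.55×10⁻² / 1.12×10⁻⁴ = 1.24×10⁻⁸ F.
C₂ = κ₂ε₀A/d₂ = 5.38 × 8.85×10⁻¹² × 1.55×10⁻² / 6.59×10⁻⁵ = 1.12×10⁻⁸ F.
C = (1/C₁ + 1/C₂)⁻¹ = 5.88×10⁻⁹ F.
U = ½CV² = ½ × 5.88×10⁻⁹ × (242)² = 1.72×10⁻⁴ J.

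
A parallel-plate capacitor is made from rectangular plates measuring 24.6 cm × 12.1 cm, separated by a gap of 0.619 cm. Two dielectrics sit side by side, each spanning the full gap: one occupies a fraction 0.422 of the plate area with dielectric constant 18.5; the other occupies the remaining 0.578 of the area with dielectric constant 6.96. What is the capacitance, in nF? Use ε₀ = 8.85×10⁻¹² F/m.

A = 24.6 × 12.1 cm² = 2.98×10⁻² m².
Side-by-side slabs ⇒ two capacitors in parallel, each spanning the full gap.
C₁ = κ₁ε₀A₁/d = 18.5 × 8.85×10⁻¹² × 1.26×10⁻² / 6.19×10⁻³ = 3.32×10⁻¹⁰ F.
C₂ = κ₂ε₀A₂/d = 6.96 × 8.85×10⁻¹² × 1.72×10⁻² / 6.19×10⁻³ = 1.71×10⁻¹⁰ F.
C = C₁ + C₂ = 5.03×10⁻¹⁰ F.

C ≈ 0.503 nF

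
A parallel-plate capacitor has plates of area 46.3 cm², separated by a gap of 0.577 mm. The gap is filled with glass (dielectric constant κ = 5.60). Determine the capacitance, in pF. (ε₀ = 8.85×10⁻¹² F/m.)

C ≈ 398 pF

A = 46.3 cm² = 4.63×10⁻³ m².
C = κε₀A/d = 5.60 × 8.85×10⁻¹² × 4.63×10⁻³ / 5.77×10⁻⁴ = 3.98×10⁻¹⁰ F.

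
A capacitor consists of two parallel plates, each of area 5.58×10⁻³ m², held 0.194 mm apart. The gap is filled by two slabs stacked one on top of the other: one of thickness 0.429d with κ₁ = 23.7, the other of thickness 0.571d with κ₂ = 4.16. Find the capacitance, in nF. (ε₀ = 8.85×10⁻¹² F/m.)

C ≈ 1.64 nF

Stacked slabs ⇒ two capacitors in series, each with the full plate area.
C₁ = κ₁ε₀A/d₁ = 23.7 × 8.85×10⁻¹² × 5.58×10⁻³ / 8.32×10⁻⁵ = 1.41×10⁻⁸ F.
C₂ = κ₂ε₀A/d₂ = 4.16 × 8.85×10⁻¹² × 5.58×10⁻³ / 1.11×10⁻⁴ = 1.85×10⁻⁹ F.
C = (1/C₁ + 1/C₂)⁻¹ = 1.64×10⁻⁹ F.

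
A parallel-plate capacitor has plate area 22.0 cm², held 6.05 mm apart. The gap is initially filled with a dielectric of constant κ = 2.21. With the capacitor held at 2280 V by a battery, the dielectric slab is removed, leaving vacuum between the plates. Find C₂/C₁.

C = κε₀A/d scales with κ, so C₂/C₁ = 1/κ = 1/2.21 = 0.452.

0.452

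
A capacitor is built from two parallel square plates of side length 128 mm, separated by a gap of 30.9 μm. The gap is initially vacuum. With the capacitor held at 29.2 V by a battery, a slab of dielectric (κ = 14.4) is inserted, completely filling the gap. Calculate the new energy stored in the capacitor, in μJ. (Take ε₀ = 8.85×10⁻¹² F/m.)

A = (128 mm)² = 1.64×10⁻² m².
Initially C₁ = ε₀A/d = 8.85×10⁻¹² × 1.64×10⁻² / 3.09×10⁻⁵ = 4.69×10⁻⁹ F.
U₁ = 2.00×10⁻⁶ J.
Battery connected ⇒ V is held fixed. C₂ = 14.4 C₁ and U = ½CV², so U₂/U₁ = C₂/C₁ = 14.4.
U₂ = 14.4 × 2.00×10⁻⁶ = 2.88×10⁻⁵ J.

28.8 μJ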